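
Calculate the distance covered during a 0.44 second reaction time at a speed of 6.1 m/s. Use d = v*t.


d = v * t
d = 6.1 * 0.44
d = 2.684 m

2.684 m


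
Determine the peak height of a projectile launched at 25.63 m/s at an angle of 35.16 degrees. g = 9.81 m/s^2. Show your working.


H = (v*sin(theta))^2 / (2*g)
vy = v*sin(theta) = 25.63 * sin(35.16 deg) = 14.7593 m/s
H = vy^2 / (2*g) = 217.838 / (2*9.81)
H = 217.838 / 19.62 = 11.1029 m

11.1029 m


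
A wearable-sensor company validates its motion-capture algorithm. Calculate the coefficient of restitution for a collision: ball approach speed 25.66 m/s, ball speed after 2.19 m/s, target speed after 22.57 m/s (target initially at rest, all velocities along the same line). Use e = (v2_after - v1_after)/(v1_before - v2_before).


e = (v2_after - v1_after) / (v1_before - v2_before)
Numerator = 22.57 - 2.19 = 20.38
Denominator = 25.66 - 0 = 25.66
e = 20.38 / 25.66 = 0.7942

0.7942


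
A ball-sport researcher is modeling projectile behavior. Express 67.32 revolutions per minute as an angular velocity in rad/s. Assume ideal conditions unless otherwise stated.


omega = RPM * 2 * pi / 60
omega = 67.32 * 2 * 3.14159 / 60
omega = 422.984 / 60 = 7.0497 rad/s

7.0497 rad/s


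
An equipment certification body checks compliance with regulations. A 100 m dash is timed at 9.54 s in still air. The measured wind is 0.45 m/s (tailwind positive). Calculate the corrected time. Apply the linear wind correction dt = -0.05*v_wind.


dt = -0.05 * v_wind = -0.05 * 0.45 = -0.0225 s
t_corrected = t_still + dt = 9.54 + (-0.0225)
t_corrected = 9.5175 s

9.5175 s


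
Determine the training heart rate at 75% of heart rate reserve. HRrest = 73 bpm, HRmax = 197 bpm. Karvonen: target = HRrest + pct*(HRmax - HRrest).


Target = HRrest + pct*(HRmax - HRrest)
Heart rate reserve = HRmax - HRrest = 197 - 73 = 124 bpm
Fraction = 75% = 0.75
Target = 73 + 0.75 * 124
Target = 73 + 93 = 166 bpm

166 bpm


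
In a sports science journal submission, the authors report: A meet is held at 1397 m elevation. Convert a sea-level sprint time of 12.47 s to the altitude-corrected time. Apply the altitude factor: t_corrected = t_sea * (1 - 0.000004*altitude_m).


Correction factor = 1 - 0.000004 * 1397 = 0.994412
t_corrected = t_sea * factor = 12.47 * 0.994412
t_corrected = 12.4003 s

12.4003 s


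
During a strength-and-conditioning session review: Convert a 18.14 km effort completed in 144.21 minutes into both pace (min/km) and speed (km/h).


Pace = time / distance = 144.21 min / 18.14 km = 7.9498 min/km
Speed = distance / time_in_hours = 18.14 / 2.4035 hr
Speed = 7.5473 km/h

7.9498 min/km, 7.5473 km/h


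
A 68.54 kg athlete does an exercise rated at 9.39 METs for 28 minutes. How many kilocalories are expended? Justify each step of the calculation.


kcal = MET * mass * time_hr
Convert time: 28 min = 0.4667 hr
kcal = 9.39 * 68.54 * 0.4667
kcal = 300.3423 kcal

300.3423 kcal


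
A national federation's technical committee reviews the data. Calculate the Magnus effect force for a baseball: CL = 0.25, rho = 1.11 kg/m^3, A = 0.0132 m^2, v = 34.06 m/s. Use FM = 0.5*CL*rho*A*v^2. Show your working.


FM = 0.5 * CL * rho * A * v^2
FM = 0.5 * 0.25 * 1.11 * 0.0132 * 34.06^2
v^2 = 1160.0836
FM = 0.5 * 0.25 * 1.11 * 0.0132 * 1160.0836 = 2.1247 N

2.1247 N


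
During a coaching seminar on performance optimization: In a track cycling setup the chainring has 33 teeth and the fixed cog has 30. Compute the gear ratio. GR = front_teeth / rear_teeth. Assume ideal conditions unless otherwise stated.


GR = front_teeth / rear_teeth
GR = 33 / 30
GR = 1.1

1.1


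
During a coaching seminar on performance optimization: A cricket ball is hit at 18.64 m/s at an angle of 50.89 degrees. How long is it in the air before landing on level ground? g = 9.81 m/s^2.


T = 2*v*sin(theta)/g
sin(theta) = sin(50.89 deg) = 0.7759
T = 2*18.64*0.7759 / 9.81
T = 28.9269 / 9.81 = 2.9487 s

2.9487 s


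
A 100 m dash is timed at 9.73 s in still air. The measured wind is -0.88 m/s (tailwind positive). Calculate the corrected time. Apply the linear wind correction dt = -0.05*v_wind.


dt = -0.05 * v_wind = -0.05 * -0.88 = 0.044 s
t_corrected = t_still + dt = 9.73 + (0.044)
t_corrected = 9.774 s

9.774 s


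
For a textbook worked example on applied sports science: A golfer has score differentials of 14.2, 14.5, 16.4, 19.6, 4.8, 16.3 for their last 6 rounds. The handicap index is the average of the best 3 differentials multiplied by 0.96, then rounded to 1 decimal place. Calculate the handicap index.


All differentials: 14.2, 14.5, 16.4, 19.6, 4.8, 16.3
Sorted: 4.8, 14.2, 14.5, 16.3, 16.4, 19.6
Best 3: 4.8, 14.2, 14.5
Average of best = 33.5 / 3 = 11.1667
Raw index = 11.1667 * 0.96 = 10.72
Handicap index = round(10.72, 1) = 10.7

10.7


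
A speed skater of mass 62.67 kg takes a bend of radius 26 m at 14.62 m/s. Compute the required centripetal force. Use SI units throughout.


Fc = m * v^2 / r
v^2 = 14.62^2 = 213.7444
Fc = 62.67 * 213.7444 / 26
Fc = 13395.3615 / 26 = 515.2062 N

515.2062 N


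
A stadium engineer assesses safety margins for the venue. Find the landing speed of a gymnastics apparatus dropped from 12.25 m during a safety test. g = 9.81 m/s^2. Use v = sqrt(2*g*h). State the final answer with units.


v = sqrt(2 * g * h)
v = sqrt(2 * 9.81 * 12.25)
v = sqrt(240.345) = 15.5031 m/s

15.5031 m/s


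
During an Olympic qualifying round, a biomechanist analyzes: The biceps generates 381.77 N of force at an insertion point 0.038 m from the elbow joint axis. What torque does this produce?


tau = F * d
tau = 381.77 * 0.038
tau = 14.5073 N*m

14.5073 N*m


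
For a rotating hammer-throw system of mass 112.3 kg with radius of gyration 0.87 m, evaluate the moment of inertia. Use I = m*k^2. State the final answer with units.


I = m * k^2
I = 112.3 * 0.87^2
I = 112.3 * 0.7569 = 84.9999 kg*m^2

84.9999 kg*m^2


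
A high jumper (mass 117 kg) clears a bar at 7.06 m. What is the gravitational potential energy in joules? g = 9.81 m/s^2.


PE = m * g * h
PE = 117 * 9.81 * 7.06
PE = 1147.77 * 7.06 = 8103.2562 J

8103.2562 J


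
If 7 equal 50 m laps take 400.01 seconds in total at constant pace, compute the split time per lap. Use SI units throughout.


Split time = total_time / n_laps = 400.01 / 7
Split time = 57.1443 s per lap

57.1443 s


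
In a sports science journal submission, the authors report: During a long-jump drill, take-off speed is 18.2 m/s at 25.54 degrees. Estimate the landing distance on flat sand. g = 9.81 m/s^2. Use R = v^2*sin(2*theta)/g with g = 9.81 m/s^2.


R = v^2 * sin(2*theta) / g
Convert angle to radians: theta = 25.54 deg = 0.4458 rad
sin(2*theta) = sin(0.8915) = 0.778
R = 18.2^2 * 0.778 / 9.81
R = 331.24 * 0.778 / 9.81 = 26.2704 m

26.2704 m


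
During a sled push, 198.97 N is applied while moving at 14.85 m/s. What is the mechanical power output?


P = F * v
P = 198.97 * 14.85
P = 2954.7045 W

2954.7045 W


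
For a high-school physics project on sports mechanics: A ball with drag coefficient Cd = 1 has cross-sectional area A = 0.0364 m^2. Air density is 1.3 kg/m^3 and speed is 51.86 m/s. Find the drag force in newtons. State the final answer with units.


Fd = 0.5 * Cd * rho * A * v^2
Fd = 0.5 * 1 * 1.3 * 0.0364 * 51.86^2
v^2 = 2689.4596
Fd = 0.5 * 1 * 1.3 * 0.0364 * 2689.4596 = 63.6326 N

63.6326 N


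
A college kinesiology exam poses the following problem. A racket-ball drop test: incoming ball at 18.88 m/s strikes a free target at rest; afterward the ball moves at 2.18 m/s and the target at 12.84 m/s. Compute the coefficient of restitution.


e = (v2_after - v1_after) / (v1_before - v2_before)
Numerator = 12.84 - 2.18 = 10.66
Denominator = 18.88 - 0 = 18.88
e = 10.66 / 18.88 = 0.5646

0.5646


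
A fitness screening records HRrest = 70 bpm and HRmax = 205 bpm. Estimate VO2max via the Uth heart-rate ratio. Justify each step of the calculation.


VO2max = 15.3 * HRmax / HRrest
VO2max = 15.3 * 205 / 70
VO2max = 3136.5 / 70 = 44.8071 mL/kg/min

44.8071 mL/kg/min


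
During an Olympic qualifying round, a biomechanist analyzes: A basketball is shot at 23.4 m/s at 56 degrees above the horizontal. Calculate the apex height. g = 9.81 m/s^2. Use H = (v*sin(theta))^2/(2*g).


H = (v*sin(theta))^2 / (2*g)
vy = v*sin(theta) = 23.4 * sin(56 deg) = 19.3995 m/s
H = vy^2 / (2*g) = 376.3398 / (2*9.81)
H = 376.3398 / 19.62 = 19.1814 m

19.1814 m


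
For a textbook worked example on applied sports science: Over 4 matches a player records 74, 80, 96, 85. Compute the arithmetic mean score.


Average = sum / n
Sum = 335
Average = 335 / 4 = 83.75

83.75


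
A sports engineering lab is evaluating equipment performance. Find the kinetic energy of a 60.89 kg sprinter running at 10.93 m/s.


KE = 0.5 * m * v^2
KE = 0.5 * 60.89 * 10.93^2
KE = 0.5 * 60.89 * 119.4649 = 3637.1089 J

3637.1089 J


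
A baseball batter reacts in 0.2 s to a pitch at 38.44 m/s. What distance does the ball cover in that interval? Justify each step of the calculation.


d = v * t
d = 38.44 * 0.2
d = 7.688 m

7.688 m


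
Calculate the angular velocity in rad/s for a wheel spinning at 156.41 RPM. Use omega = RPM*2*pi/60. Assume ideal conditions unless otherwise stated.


omega = RPM * 2 * pi / 60
omega = 156.41 * 2 * 3.14159 / 60
omega = 982.753 / 60 = 16.3792 rad/s

16.3792 rad/s


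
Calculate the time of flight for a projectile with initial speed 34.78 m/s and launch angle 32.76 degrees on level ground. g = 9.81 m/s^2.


T = 2*v*sin(theta)/g
sin(theta) = sin(32.76 deg) = 0.5411
T = 2*34.78*0.5411 / 9.81
T = 37.6404 / 9.81 = 3.8369 s

3.8369 s


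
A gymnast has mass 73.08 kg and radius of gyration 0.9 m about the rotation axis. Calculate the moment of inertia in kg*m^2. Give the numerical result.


I = m * k^2
I = 73.08 * 0.9^2
I = 73.08 * 0.81 = 59.1948 kg*m^2

59.1948 kg*m^2


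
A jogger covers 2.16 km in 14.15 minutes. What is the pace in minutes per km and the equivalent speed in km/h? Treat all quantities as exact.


Pace = time / distance = 14.15 min / 2.16 km = 6.5509 min/km
Speed = distance / time_in_hours = 2.16 / 0.2358 hr
Speed = 9.159 km/h

6.5509 min/km, 9.159 km/h


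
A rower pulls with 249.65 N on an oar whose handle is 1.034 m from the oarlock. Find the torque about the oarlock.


tau = F * d
tau = 249.65 * 1.034
tau = 258.1381 N*m

258.1381 N*m


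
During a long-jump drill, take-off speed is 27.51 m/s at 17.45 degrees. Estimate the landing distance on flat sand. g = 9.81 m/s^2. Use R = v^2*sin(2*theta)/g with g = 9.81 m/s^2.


R = v^2 * sin(2*theta) / g
Convert angle to radians: theta = 17.45 deg = 0.3046 rad
sin(2*theta) = sin(0.6091) = 0.5721
R = 27.51^2 * 0.5721 / 9.81
R = 756.8001 * 0.5721 / 9.81 = 44.1386 m

44.1386 m


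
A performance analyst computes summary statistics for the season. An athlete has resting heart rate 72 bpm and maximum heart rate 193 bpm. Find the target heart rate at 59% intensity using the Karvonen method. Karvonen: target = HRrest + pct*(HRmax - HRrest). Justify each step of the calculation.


Target = HRrest + pct*(HRmax - HRrest)
Heart rate reserve = HRmax - HRrest = 193 - 72 = 121 bpm
Fraction = 59% = 0.59
Target = 72 + 0.59 * 121
Target = 72 + 71.39 = 143.39 bpm

143.39 bpm


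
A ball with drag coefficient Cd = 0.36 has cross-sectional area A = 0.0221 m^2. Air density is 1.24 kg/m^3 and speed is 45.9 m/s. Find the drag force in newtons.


Fd = 0.5 * Cd * rho * A * v^2
Fd = 0.5 * 0.36 * 1.24 * 0.0221 * 45.9^2
v^2 = 2106.81
Fd = 0.5 * 0.36 * 1.24 * 0.0221 * 2106.81 = 10.3923 N

10.3923 N


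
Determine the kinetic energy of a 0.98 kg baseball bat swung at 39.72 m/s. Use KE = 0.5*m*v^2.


KE = 0.5 * m * v^2
KE = 0.5 * 0.98 * 39.72^2
KE = 0.5 * 0.98 * 1577.6784 = 773.0624 J

773.0624 J


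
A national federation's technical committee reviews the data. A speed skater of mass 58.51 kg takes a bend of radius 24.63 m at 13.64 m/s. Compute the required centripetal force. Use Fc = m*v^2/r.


Fc = m * v^2 / r
v^2 = 13.64^2 = 186.0496
Fc = 58.51 * 186.0496 / 24.63
Fc = 10885.7621 / 24.63 = 441.9717 N

441.9717 N


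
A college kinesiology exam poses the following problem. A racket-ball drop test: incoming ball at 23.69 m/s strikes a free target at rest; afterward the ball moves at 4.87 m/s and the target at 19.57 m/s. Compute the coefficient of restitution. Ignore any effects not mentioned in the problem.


e = (v2_after - v1_after) / (v1_before - v2_before)
Numerator = 19.57 - 4.87 = 14.7
Denominator = 23.69 - 0 = 23.69
e = 14.7 / 23.69 = 0.6205

0.6205


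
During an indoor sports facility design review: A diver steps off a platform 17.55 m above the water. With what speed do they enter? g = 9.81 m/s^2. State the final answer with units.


v = sqrt(2 * g * h)
v = sqrt(2 * 9.81 * 17.55)
v = sqrt(344.331) = 18.5562 m/s

18.5562 m/s


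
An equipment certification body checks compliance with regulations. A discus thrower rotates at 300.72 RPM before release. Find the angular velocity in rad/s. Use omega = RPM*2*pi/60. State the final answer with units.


omega = RPM * 2 * pi / 60
omega = 300.72 * 2 * 3.14159 / 60
omega = 1889.4795 / 60 = 31.4913 rad/s

31.4913 rad/s


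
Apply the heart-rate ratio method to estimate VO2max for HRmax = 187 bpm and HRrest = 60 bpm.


VO2max = 15.3 * HRmax / HRrest
VO2max = 15.3 * 187 / 60
VO2max = 2861.1 / 60 = 47.685 mL/kg/min

47.685 mL/kg/min


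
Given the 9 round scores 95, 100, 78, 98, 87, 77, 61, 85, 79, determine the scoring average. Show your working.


Average = sum / n
Sum = 760
Average = 760 / 9 = 84.4444

84.4444


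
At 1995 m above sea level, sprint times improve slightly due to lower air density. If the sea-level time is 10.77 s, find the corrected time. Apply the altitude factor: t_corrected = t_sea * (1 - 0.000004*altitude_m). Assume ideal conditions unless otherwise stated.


Correction factor = 1 - 0.000004 * 1995 = 0.99202
t_corrected = t_sea * factor = 10.77 * 0.99202
t_corrected = 10.6841 s

10.6841 s


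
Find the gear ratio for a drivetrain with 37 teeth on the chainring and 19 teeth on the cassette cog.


GR = front_teeth / rear_teeth
GR = 37 / 19
GR = 1.9474

1.9474


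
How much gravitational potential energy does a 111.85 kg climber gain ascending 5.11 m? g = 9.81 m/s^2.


PE = m * g * h
PE = 111.85 * 9.81 * 5.11
PE = 1097.2485 * 5.11 = 5606.9398 J

5606.9398 J


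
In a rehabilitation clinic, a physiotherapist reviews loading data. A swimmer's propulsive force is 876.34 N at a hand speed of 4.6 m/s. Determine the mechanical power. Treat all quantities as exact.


P = F * v
P = 876.34 * 4.6
P = 4031.164 W

4031.164 W


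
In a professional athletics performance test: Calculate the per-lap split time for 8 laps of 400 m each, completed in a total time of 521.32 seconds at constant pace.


Split time = total_time / n_laps = 521.32 / 8
Split time = 65.165 s per lap

65.165 s


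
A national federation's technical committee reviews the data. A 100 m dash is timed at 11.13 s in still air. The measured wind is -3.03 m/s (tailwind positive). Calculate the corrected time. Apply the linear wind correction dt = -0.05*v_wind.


dt = -0.05 * v_wind = -0.05 * -3.03 = 0.1515 s
t_corrected = t_still + dt = 11.13 + (0.1515)
t_corrected = 11.2815 s

11.2815 s


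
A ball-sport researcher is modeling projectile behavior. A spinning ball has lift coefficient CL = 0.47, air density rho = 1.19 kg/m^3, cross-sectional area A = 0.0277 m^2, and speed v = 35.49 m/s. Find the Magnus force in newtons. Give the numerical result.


FM = 0.5 * CL * rho * A * v^2
FM = 0.5 * 0.47 * 1.19 * 0.0277 * 35.49^2
v^2 = 1259.5401
FM = 0.5 * 0.47 * 1.19 * 0.0277 * 1259.5401 = 9.7568 N

9.7568 N


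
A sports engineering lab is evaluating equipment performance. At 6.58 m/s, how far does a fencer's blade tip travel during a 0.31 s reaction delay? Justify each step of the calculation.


d = v * t
d = 6.58 * 0.31
d = 2.0398 m

2.0398 m


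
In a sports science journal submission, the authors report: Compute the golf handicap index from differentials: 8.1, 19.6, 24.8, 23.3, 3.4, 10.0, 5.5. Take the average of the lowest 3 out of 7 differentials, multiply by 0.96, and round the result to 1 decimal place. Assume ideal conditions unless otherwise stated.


All differentials: 8.1, 19.6, 24.8, 23.3, 3.4, 10.0, 5.5
Sorted: 3.4, 5.5, 8.1, 10.0, 19.6, 23.3, 24.8
Best 3: 3.4, 5.5, 8.1
Average of best = 17 / 3 = 5.6667
Raw index = 5.6667 * 0.96 = 5.44
Handicap index = round(5.44, 1) = 5.4

5.4


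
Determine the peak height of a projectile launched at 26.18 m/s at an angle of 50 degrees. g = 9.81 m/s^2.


H = (v*sin(theta))^2 / (2*g)
vy = v*sin(theta) = 26.18 * sin(50 deg) = 20.055 m/s
H = vy^2 / (2*g) = 402.2048 / (2*9.81)
H = 402.2048 / 19.62 = 20.4997 m

20.4997 m


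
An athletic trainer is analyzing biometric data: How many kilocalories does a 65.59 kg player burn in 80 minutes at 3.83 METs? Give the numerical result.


kcal = MET * mass * time_hr
Convert time: 80 min = 1.3333 hr
kcal = 3.83 * 65.59 * 1.3333
kcal = 334.9463 kcal

334.9463 kcal


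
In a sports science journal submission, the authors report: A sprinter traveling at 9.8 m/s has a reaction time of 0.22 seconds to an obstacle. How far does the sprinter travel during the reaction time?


d = v * t
d = 9.8 * 0.22
d = 2.156 m

2.156 m


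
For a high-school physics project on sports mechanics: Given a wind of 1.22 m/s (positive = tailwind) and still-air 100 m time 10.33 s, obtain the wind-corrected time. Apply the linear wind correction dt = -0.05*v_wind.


dt = -0.05 * v_wind = -0.05 * 1.22 = -0.061 s
t_corrected = t_still + dt = 10.33 + (-0.061)
t_corrected = 10.269 s

10.269 s


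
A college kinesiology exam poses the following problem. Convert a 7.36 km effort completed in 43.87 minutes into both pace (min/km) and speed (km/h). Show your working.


Pace = time / distance = 43.87 min / 7.36 km = 5.9606 min/km
Speed = distance / time_in_hours = 7.36 / 0.7312 hr
Speed = 10.0661 km/h

5.9606 min/km, 10.0661 km/h


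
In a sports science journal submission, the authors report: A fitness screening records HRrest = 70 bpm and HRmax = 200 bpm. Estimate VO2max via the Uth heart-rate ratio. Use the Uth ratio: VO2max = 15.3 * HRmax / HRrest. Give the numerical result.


VO2max = 15.3 * HRmax / HRrest
VO2max = 15.3 * 200 / 70
VO2max = 3060 / 70 = 43.7143 mL/kg/min

43.7143 mL/kg/min


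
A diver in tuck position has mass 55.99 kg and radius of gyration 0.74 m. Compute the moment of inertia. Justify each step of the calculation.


I = m * k^2
I = 55.99 * 0.74^2
I = 55.99 * 0.5476 = 30.6601 kg*m^2

30.6601 kg*m^2


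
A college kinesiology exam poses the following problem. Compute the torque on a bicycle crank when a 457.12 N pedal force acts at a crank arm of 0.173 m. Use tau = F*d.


tau = F * d
tau = 457.12 * 0.173
tau = 79.0818 N*m

79.0818 N*m


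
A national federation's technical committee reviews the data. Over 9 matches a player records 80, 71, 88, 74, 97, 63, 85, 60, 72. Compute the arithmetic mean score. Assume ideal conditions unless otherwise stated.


Average = sum / n
Sum = 690
Average = 690 / 9 = 76.6667

76.6667


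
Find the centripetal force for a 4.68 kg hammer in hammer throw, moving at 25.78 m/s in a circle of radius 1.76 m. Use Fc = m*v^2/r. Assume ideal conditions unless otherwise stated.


Fc = m * v^2 / r
v^2 = 25.78^2 = 664.6084
Fc = 4.68 * 664.6084 / 1.76
Fc = 3110.3673 / 1.76 = 1767.2542 N

1767.2542 N


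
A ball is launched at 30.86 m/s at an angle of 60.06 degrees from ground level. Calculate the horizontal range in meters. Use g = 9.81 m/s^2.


R = v^2 * sin(2*theta) / g
Convert angle to radians: theta = 60.06 deg = 1.0482 rad
sin(2*theta) = sin(2.0965) = 0.865
R = 30.86^2 * 0.865 / 9.81
R = 952.3396 * 0.865 / 9.81 = 83.9706 m

83.9706 m


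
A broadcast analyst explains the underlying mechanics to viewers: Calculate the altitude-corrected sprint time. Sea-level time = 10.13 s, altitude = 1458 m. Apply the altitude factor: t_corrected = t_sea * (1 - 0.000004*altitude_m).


Correction factor = 1 - 0.000004 * 1458 = 0.994168
t_corrected = t_sea * factor = 10.13 * 0.994168
t_corrected = 10.0709 s

10.0709 s


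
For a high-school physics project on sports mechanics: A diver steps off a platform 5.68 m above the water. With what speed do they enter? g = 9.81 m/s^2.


v = sqrt(2 * g * h)
v = sqrt(2 * 9.81 * 5.68)
v = sqrt(111.4416) = 10.5566 m/s

10.5566 m/s


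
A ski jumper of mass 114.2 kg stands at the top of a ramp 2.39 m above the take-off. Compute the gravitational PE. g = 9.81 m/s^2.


PE = m * g * h
PE = 114.2 * 9.81 * 2.39
PE = 1120.302 * 2.39 = 2677.5218 J

2677.5218 J


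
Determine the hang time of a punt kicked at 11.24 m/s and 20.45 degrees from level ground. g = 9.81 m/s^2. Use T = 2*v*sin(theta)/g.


T = 2*v*sin(theta)/g
sin(theta) = sin(20.45 deg) = 0.3494
T = 2*11.24*0.3494 / 9.81
T = 7.8543 / 9.81 = 0.8006 s

0.8006 s


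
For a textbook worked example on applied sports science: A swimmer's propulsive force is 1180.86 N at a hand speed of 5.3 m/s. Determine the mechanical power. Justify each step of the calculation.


P = F * v
P = 1180.86 * 5.3
P = 6258.558 W

6258.558 W


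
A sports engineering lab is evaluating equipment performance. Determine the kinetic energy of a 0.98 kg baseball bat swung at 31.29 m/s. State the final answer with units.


KE = 0.5 * m * v^2
KE = 0.5 * 0.98 * 31.29^2
KE = 0.5 * 0.98 * 979.0641 = 479.7414 J

479.7414 J


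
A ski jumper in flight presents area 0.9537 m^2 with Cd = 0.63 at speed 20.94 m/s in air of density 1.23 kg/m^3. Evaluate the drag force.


Fd = 0.5 * Cd * rho * A * v^2
Fd = 0.5 * 0.63 * 1.23 * 0.9537 * 20.94^2
v^2 = 438.4836
Fd = 0.5 * 0.63 * 1.23 * 0.9537 * 438.4836 = 162.0245 N

162.0245 N


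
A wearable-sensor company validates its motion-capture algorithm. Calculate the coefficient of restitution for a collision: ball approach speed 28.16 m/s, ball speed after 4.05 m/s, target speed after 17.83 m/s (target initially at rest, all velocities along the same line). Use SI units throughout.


e = (v2_after - v1_after) / (v1_before - v2_before)
Numerator = 17.83 - 4.05 = 13.78
Denominator = 28.16 - 0 = 28.16
e = 13.78 / 28.16 = 0.4893

0.4893


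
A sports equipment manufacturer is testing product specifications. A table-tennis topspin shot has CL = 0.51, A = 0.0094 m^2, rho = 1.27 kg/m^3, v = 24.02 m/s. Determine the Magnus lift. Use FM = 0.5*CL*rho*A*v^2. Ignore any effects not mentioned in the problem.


FM = 0.5 * CL * rho * A * v^2
FM = 0.5 * 0.51 * 1.27 * 0.0094 * 24.02^2
v^2 = 576.9604
FM = 0.5 * 0.51 * 1.27 * 0.0094 * 576.9604 = 1.7564 N

1.7564 N


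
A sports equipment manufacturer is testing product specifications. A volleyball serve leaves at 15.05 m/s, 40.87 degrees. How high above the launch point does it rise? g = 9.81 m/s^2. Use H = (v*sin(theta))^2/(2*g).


H = (v*sin(theta))^2 / (2*g)
vy = v*sin(theta) = 15.05 * sin(40.87 deg) = 9.8479 m/s
H = vy^2 / (2*g) = 96.981 / (2*9.81)
H = 96.981 / 19.62 = 4.943 m

4.943 m


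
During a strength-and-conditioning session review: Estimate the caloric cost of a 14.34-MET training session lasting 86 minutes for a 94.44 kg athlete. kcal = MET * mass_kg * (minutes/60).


kcal = MET * mass * time_hr
Convert time: 86 min = 1.4333 hr
kcal = 14.34 * 94.44 * 1.4333
kcal = 1941.1198 kcal

1941.1198 kcal


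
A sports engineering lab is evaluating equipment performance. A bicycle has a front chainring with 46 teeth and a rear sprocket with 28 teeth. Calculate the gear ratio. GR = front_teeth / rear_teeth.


GR = front_teeth / rear_teeth
GR = 46 / 28
GR = 1.6429

1.6429


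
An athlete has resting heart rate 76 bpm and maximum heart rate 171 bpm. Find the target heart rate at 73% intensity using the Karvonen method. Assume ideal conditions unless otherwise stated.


Target = HRrest + pct*(HRmax - HRrest)
Heart rate reserve = HRmax - HRrest = 171 - 76 = 95 bpm
Fraction = 73% = 0.73
Target = 76 + 0.73 * 95
Target = 76 + 69.35 = 145.35 bpm

145.35 bpm


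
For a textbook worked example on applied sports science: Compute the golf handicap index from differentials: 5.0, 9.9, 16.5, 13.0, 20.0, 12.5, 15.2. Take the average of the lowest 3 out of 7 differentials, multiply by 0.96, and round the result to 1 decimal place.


All differentials: 5.0, 9.9, 16.5, 13.0, 20.0, 12.5, 15.2
Sorted: 5.0, 9.9, 12.5, 13.0, 15.2, 16.5, 20.0
Best 3: 5.0, 9.9, 12.5
Average of best = 27.4 / 3 = 9.1333
Raw index = 9.1333 * 0.96 = 8.768
Handicap index = round(8.768, 1) = 8.8

8.8


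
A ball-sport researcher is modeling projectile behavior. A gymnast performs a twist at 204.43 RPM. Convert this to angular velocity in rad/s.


omega = RPM * 2 * pi / 60
omega = 204.43 * 2 * 3.14159 / 60
omega = 1284.4716 / 60 = 21.4079 rad/s

21.4079 rad/s


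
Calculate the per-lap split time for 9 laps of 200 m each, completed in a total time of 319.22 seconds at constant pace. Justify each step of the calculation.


Split time = total_time / n_laps = 319.22 / 9
Split time = 35.4689 s per lap

35.4689 s


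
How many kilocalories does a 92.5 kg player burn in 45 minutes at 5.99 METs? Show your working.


kcal = MET * mass * time_hr
Convert time: 45 min = 0.75 hr
kcal = 5.99 * 92.5 * 0.75
kcal = 415.5563 kcal

415.5563 kcal


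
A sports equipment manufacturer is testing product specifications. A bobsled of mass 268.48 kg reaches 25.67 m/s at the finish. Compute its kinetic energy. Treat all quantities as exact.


KE = 0.5 * m * v^2
KE = 0.5 * 268.48 * 25.67^2
KE = 0.5 * 268.48 * 658.9489 = 88457.3003 J

88457.3003 J


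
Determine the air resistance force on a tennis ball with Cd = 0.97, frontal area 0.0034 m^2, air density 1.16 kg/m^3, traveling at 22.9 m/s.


Fd = 0.5 * Cd * rho * A * v^2
Fd = 0.5 * 0.97 * 1.16 * 0.0034 * 22.9^2
v^2 = 524.41
Fd = 0.5 * 0.97 * 1.16 * 0.0034 * 524.41 = 1.0031 N

1.0031 N


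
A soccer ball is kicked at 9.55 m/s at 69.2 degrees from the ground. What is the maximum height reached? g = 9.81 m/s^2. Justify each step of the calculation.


H = (v*sin(theta))^2 / (2*g)
vy = v*sin(theta) = 9.55 * sin(69.2 deg) = 8.9276 m/s
H = vy^2 / (2*g) = 79.7018 / (2*9.81)
H = 79.7018 / 19.62 = 4.0623 m

4.0623 m


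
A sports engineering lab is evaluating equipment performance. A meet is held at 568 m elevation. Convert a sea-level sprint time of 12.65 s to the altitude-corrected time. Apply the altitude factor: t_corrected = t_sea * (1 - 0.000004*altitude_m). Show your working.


Correction factor = 1 - 0.000004 * 568 = 0.997728
t_corrected = t_sea * factor = 12.65 * 0.997728
t_corrected = 12.6213 s

12.6213 s


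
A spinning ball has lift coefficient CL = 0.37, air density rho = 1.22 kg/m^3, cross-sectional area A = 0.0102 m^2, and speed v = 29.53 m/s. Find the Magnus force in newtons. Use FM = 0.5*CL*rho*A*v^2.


FM = 0.5 * CL * rho * A * v^2
FM = 0.5 * 0.37 * 1.22 * 0.0102 * 29.53^2
v^2 = 872.0209
FM = 0.5 * 0.37 * 1.22 * 0.0102 * 872.0209 = 2.0075 N

2.0075 N


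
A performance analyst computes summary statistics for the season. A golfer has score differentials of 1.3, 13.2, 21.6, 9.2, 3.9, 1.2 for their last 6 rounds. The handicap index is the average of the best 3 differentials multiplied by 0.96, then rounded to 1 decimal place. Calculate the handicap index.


All differentials: 1.3, 13.2, 21.6, 9.2, 3.9, 1.2
Sorted: 1.2, 1.3, 3.9, 9.2, 13.2, 21.6
Best 3: 1.2, 1.3, 3.9
Average of best = 6.4 / 3 = 2.1333
Raw index = 2.1333 * 0.96 = 2.048
Handicap index = round(2.048, 1) = 2.0

2.0


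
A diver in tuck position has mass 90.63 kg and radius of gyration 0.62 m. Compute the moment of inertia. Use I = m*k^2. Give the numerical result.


I = m * k^2
I = 90.63 * 0.62^2
I = 90.63 * 0.3844 = 34.8382 kg*m^2

34.8382 kg*m^2


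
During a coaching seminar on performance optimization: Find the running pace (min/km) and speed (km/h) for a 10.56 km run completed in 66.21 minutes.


Pace = time / distance = 66.21 min / 10.56 km = 6.2699 min/km
Speed = distance / time_in_hours = 10.56 / 1.1035 hr
Speed = 9.5696 km/h

6.2699 min/km, 9.5696 km/h


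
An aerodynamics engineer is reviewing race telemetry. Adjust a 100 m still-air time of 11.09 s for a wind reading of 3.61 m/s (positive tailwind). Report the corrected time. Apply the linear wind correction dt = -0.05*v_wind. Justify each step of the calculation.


dt = -0.05 * v_wind = -0.05 * 3.61 = -0.1805 s
t_corrected = t_still + dt = 11.09 + (-0.1805)
t_corrected = 10.9095 s

10.9095 s


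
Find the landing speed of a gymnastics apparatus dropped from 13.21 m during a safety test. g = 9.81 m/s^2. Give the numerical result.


v = sqrt(2 * g * h)
v = sqrt(2 * 9.81 * 13.21)
v = sqrt(259.1802) = 16.0991 m/s

16.0991 m/s


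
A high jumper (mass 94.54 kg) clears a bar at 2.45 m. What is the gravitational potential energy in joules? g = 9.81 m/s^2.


PE = m * g * h
PE = 94.54 * 9.81 * 2.45
PE = 927.4374 * 2.45 = 2272.2216 J

2272.2216 J


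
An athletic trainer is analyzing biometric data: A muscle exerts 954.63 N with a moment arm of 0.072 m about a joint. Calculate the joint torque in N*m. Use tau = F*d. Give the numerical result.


tau = F * d
tau = 954.63 * 0.072
tau = 68.7334 N*m

68.7334 N*m


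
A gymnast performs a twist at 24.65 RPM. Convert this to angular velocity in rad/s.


omega = RPM * 2 * pi / 60
omega = 24.65 * 2 * 3.14159 / 60
omega = 154.8805 / 60 = 2.5813 rad/s

2.5813 rad/s


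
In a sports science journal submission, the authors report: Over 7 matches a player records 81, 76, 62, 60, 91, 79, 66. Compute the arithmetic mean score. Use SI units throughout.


Average = sum / n
Sum = 515
Average = 515 / 7 = 73.5714

73.5714


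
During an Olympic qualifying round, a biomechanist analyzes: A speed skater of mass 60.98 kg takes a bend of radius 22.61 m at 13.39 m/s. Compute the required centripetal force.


Fc = m * v^2 / r
v^2 = 13.39^2 = 179.2921
Fc = 60.98 * 179.2921 / 22.61
Fc = 10933.2323 / 22.61 = 483.5574 N

483.5574 N


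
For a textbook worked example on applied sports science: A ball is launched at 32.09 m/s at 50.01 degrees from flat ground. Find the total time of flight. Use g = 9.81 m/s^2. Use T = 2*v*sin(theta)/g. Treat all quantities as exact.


T = 2*v*sin(theta)/g
sin(theta) = sin(50.01 deg) = 0.7662
T = 2*32.09*0.7662 / 9.81
T = 49.1719 / 9.81 = 5.0124 s

5.0124 s


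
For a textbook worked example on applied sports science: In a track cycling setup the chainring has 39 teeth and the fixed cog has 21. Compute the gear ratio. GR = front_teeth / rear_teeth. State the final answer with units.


GR = front_teeth / rear_teeth
GR = 39 / 21
GR = 1.8571

1.8571


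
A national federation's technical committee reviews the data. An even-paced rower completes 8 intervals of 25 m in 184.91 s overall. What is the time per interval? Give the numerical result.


Split time = total_time / n_laps = 184.91 / 8
Split time = 23.1137 s per lap

23.1137 s


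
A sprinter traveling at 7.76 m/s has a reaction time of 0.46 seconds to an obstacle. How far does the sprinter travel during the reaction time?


d = v * t
d = 7.76 * 0.46
d = 3.5696 m

3.5696 m


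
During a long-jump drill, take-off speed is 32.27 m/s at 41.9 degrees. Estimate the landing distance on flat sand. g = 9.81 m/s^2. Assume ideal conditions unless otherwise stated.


R = v^2 * sin(2*theta) / g
Convert angle to radians: theta = 41.9 deg = 0.7313 rad
sin(2*theta) = sin(1.4626) = 0.9942
R = 32.27^2 * 0.9942 / 9.81
R = 1041.3529 * 0.9942 / 9.81 = 105.5313 m

105.5313 m


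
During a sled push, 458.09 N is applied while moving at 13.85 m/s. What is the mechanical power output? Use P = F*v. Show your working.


P = F * v
P = 458.09 * 13.85
P = 6344.5465 W

6344.5465 W


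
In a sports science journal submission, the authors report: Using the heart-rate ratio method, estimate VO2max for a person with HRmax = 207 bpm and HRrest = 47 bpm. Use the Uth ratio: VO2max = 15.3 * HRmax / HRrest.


VO2max = 15.3 * HRmax / HRrest
VO2max = 15.3 * 207 / 47
VO2max = 3167.1 / 47 = 67.3851 mL/kg/min

67.3851 mL/kg/min


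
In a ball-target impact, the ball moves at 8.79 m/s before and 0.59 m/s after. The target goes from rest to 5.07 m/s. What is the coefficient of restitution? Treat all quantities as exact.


e = (v2_after - v1_after) / (v1_before - v2_before)
Numerator = 5.07 - 0.59 = 4.48
Denominator = 8.79 - 0 = 8.79
e = 4.48 / 8.79 = 0.5097

0.5097


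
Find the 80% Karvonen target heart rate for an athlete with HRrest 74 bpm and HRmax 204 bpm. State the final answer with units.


Target = HRrest + pct*(HRmax - HRrest)
Heart rate reserve = HRmax - HRrest = 204 - 74 = 130 bpm
Fraction = 80% = 0.8
Target = 74 + 0.8 * 130
Target = 74 + 104 = 178 bpm

178 bpm


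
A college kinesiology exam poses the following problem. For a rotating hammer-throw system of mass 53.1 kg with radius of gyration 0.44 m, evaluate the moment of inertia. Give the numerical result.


I = m * k^2
I = 53.1 * 0.44^2
I = 53.1 * 0.1936 = 10.2802 kg*m^2

10.2802 kg*m^2


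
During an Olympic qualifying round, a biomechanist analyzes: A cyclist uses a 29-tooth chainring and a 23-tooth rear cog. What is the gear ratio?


GR = front_teeth / rear_teeth
GR = 29 / 23
GR = 1.2609

1.2609


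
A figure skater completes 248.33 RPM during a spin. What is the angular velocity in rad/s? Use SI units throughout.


omega = RPM * 2 * pi / 60
omega = 248.33 * 2 * 3.14159 / 60
omega = 1560.3034 / 60 = 26.0051 rad/s

26.0051 rad/s


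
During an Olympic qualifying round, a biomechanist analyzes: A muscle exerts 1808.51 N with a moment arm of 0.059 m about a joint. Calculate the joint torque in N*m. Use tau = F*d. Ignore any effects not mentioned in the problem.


tau = F * d
tau = 1808.51 * 0.059
tau = 106.7021 N*m

106.7021 N*m


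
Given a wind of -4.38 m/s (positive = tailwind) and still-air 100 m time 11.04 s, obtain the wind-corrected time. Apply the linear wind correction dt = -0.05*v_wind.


dt = -0.05 * v_wind = -0.05 * -4.38 = 0.219 s
t_corrected = t_still + dt = 11.04 + (0.219)
t_corrected = 11.259 s

11.259 s


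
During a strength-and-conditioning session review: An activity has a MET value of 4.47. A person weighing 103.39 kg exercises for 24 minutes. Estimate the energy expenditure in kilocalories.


kcal = MET * mass * time_hr
Convert time: 24 min = 0.4 hr
kcal = 4.47 * 103.39 * 0.4
kcal = 184.8613 kcal

184.8613 kcal


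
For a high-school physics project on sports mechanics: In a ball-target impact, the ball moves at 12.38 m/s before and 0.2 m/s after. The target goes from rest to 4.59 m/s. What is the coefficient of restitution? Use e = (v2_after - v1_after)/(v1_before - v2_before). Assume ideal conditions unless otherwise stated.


e = (v2_after - v1_after) / (v1_before - v2_before)
Numerator = 4.59 - 0.2 = 4.39
Denominator = 12.38 - 0 = 12.38
e = 4.39 / 12.38 = 0.3546

0.3546


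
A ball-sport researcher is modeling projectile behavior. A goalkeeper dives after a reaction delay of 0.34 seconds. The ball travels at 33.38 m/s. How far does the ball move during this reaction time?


d = v * t
d = 33.38 * 0.34
d = 11.3492 m

11.3492 m


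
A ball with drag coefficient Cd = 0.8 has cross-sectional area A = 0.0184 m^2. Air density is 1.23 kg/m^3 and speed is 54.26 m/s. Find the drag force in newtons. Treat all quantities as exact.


Fd = 0.5 * Cd * rho * A * v^2
Fd = 0.5 * 0.8 * 1.23 * 0.0184 * 54.26^2
v^2 = 2944.1476
Fd = 0.5 * 0.8 * 1.23 * 0.0184 * 2944.1476 = 26.6528 N

26.6528 N


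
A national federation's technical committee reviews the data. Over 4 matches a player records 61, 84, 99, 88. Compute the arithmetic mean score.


Average = sum / n
Sum = 332
Average = 332 / 4 = 83

83


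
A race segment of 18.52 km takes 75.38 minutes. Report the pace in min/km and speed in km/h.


Pace = time / distance = 75.38 min / 18.52 km = 4.0702 min/km
Speed = distance / time_in_hours = 18.52 / 1.2563 hr
Speed = 14.7413 km/h

4.0702 min/km, 14.7413 km/h


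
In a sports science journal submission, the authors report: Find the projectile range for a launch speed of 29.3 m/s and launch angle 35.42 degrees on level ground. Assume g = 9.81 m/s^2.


R = v^2 * sin(2*theta) / g
Convert angle to radians: theta = 35.42 deg = 0.6182 rad
sin(2*theta) = sin(1.2364) = 0.9446
R = 29.3^2 * 0.9446 / 9.81
R = 858.49 * 0.9446 / 9.81 = 82.6641 m

82.6641 m


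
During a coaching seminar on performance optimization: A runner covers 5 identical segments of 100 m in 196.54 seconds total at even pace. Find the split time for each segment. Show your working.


Split time = total_time / n_laps = 196.54 / 5
Split time = 39.308 s per lap

39.308 s


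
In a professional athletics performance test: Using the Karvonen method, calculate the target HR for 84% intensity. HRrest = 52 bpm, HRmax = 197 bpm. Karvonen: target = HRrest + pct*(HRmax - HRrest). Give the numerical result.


Target = HRrest + pct*(HRmax - HRrest)
Heart rate reserve = HRmax - HRrest = 197 - 52 = 145 bpm
Fraction = 84% = 0.84
Target = 52 + 0.84 * 145
Target = 52 + 121.8 = 173.8 bpm

173.8 bpm


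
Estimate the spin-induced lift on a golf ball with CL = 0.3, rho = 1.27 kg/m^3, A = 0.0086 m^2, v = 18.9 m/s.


FM = 0.5 * CL * rho * A * v^2
FM = 0.5 * 0.3 * 1.27 * 0.0086 * 18.9^2
v^2 = 357.21
FM = 0.5 * 0.3 * 1.27 * 0.0086 * 357.21 = 0.5852 N

0.5852 N


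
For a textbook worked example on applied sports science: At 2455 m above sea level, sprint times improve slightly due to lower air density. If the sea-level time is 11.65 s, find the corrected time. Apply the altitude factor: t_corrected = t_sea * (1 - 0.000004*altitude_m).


Correction factor = 1 - 0.000004 * 2455 = 0.99018
t_corrected = t_sea * factor = 11.65 * 0.99018
t_corrected = 11.5356 s

11.5356 s


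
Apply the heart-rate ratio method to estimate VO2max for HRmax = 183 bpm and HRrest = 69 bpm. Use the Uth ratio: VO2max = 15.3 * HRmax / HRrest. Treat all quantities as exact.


VO2max = 15.3 * HRmax / HRrest
VO2max = 15.3 * 183 / 69
VO2max = 2799.9 / 69 = 40.5783 mL/kg/min

40.5783 mL/kg/min


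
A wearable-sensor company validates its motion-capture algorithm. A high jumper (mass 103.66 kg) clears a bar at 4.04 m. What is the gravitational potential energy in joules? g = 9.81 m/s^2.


PE = m * g * h
PE = 103.66 * 9.81 * 4.04
PE = 1016.9046 * 4.04 = 4108.2946 J

4108.2946 J


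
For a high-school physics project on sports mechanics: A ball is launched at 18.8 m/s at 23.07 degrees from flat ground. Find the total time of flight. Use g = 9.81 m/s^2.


T = 2*v*sin(theta)/g
sin(theta) = sin(23.07 deg) = 0.3919
T = 2*18.8*0.3919 / 9.81
T = 14.7338 / 9.81 = 1.5019 s

1.5019 s


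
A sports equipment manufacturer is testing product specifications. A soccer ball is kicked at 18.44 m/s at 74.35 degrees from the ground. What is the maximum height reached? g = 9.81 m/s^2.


H = (v*sin(theta))^2 / (2*g)
vy = v*sin(theta) = 18.44 * sin(74.35 deg) = 17.7564 m/s
H = vy^2 / (2*g) = 315.2892 / (2*9.81)
H = 315.2892 / 19.62 = 16.0698 m

16.0698 m


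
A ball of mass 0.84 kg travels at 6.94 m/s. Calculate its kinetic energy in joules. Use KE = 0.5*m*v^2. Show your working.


KE = 0.5 * m * v^2
KE = 0.5 * 0.84 * 6.94^2
KE = 0.5 * 0.84 * 48.1636 = 20.2287 J

20.2287 J


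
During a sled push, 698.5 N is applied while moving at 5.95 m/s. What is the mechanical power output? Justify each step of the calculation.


P = F * v
P = 698.5 * 5.95
P = 4156.075 W

4156.075 W


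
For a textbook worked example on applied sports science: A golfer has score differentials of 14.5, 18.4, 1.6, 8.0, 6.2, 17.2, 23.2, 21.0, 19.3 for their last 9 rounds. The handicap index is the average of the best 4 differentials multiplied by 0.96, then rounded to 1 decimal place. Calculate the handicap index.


All differentials: 14.5, 18.4, 1.6, 8.0, 6.2, 17.2, 23.2, 21.0, 19.3
Sorted: 1.6, 6.2, 8.0, 14.5, 17.2, 18.4, 19.3, 21.0, 23.2
Best 4: 1.6, 6.2, 8.0, 14.5
Average of best = 30.3 / 4 = 7.575
Raw index = 7.575 * 0.96 = 7.272
Handicap index = round(7.272, 1) = 7.3

7.3
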